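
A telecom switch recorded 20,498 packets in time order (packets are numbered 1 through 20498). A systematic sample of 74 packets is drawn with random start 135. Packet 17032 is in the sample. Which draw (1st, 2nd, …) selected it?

k = 20498/74 = 277
position = (17032 − 135)/277 + 1 = 16897/277 + 1 = 61 + 1 = 62

62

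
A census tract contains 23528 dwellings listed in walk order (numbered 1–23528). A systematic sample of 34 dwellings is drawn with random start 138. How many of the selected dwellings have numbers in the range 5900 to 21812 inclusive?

k = 23528/34 = 692
First selection ≥ 5900: 138 + ⌈(5900−138)/692⌉·692 = 138 + 9×692 = 6366
Last selection ≤ 21812: 138 + ⌊(21812−138)/692⌋·692 = 138 + 31×692 = 21590
Count = 31 − 9 + 1 = 23

23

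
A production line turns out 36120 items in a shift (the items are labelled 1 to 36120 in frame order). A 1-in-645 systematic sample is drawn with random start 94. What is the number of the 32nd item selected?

k = 645
32nd selection = r + (32−1)·k = 94 + 31×645 = 94 + 19995 = 20089

20089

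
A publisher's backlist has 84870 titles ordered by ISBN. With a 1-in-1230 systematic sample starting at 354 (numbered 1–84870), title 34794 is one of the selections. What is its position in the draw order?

k = 1230
position = (34794 − 354)/1230 + 1 = 34440/1230 + 1 = 28 + 1 = 29

29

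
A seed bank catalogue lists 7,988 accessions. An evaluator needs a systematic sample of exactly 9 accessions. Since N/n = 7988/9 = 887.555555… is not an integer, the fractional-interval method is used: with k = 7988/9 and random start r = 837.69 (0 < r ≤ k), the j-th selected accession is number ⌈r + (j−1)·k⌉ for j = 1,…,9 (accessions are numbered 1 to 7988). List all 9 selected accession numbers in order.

838, 1726, 2613, 3501, 4388, 5276, 6164, 7051, 7939

j=1: r + 0k = 837.69 → ⌈·⌉ = 838
j=2: r + 1k = 1725.245555… → ⌈·⌉ = 1726
j=3: r + 2k = 2612.801111… → ⌈·⌉ = 2613
j=4: r + 3k = 3500.356666… → ⌈·⌉ = 3501
j=5: r + 4k = 4387.912222… → ⌈·⌉ = 4388
j=6: r + 5k = 5275.467777… → ⌈·⌉ = 5276
j=7: r + 6k = 6163.023333… → ⌈·⌉ = 6164
j=8: r + 7k = 7050.578888… → ⌈·⌉ = 7051
j=9: r + 8k = 7938.134444… → ⌈·⌉ = 7939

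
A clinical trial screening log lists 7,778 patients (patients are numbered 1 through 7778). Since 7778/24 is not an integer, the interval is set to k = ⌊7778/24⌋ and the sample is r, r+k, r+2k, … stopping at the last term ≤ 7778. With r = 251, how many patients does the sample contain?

k = ⌊7778/24⌋ = 324
Achieved size = ⌊(7778 − 251)/324⌋ + 1 = ⌊7527/324⌋ + 1 = 23 + 1 = 24
(last selection: 251 + 23×324 = 7703 ≤ 7778; next would be 8027 > 7778)

24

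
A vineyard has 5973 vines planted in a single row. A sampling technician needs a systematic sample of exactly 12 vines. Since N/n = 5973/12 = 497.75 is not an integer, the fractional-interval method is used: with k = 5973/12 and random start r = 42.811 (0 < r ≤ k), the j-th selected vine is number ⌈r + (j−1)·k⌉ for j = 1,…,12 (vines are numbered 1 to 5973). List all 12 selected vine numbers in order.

j=1: r + 0k = 42.811 → ⌈·⌉ = 43
j=2: r + 1k = 540.561 → ⌈·⌉ = 541
j=3: r + 2k = 1038.311 → ⌈·⌉ = 1039
j=4: r + 3k = 1536.061 → ⌈·⌉ = 1537
j=5: r + 4k = 2033.811 → ⌈·⌉ = 2034
j=6: r + 5k = 2531.561 → ⌈·⌉ = 2532
j=7: r + 6k = 3029.311 → ⌈·⌉ = 3030
j=8: r + 7k = 3527.061 → ⌈·⌉ = 3528
j=9: r + 8k = 4024.811 → ⌈·⌉ = 4025
j=10: r + 9k = 4522.561 → ⌈·⌉ = 4523
j=11: r + 10k = 5020.311 → ⌈·⌉ = 5021
j=12: r + 11k = 5518.061 → ⌈·⌉ = 5519

43, 541, 1039, 1537, 2034, 2532, 3030, 3528, 4025, 4523, 5021, 5519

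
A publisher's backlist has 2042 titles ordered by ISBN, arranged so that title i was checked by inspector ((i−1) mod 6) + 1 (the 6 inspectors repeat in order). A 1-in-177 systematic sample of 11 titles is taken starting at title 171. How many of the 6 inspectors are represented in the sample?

2

Consecutive selections differ by k = 177, so their inspector numbers differ by 177 mod 6 = 3.
gcd(177, 6) = 3, so the sample visits 6/3 = 2 distinct residues mod 6.
Start 171 is inspector 3; the inspectors hit are 3, 6.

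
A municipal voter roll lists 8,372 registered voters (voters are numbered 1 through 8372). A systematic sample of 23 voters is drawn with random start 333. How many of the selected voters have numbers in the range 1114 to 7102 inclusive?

16

k = 8372/23 = 364
First selection ≥ 1114: 333 + ⌈(1114−333)/364⌉·364 = 333 + 3×364 = 1425
Last selection ≤ 7102: 333 + ⌊(7102−333)/364⌋·364 = 333 + 18×364 = 6885
Count = 18 − 3 + 1 = 16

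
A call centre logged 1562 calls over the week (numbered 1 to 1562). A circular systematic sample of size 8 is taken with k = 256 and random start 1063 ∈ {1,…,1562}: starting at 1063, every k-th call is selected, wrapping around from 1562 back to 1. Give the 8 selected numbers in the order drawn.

Selection 1: 1063
Selection 2: 1063 + 256 = 1319
Selection 3: 1319 + 256 = 1575 → 1575 − 1562 = 13
Selection 4: 13 + 256 = 269
Selection 5: 269 + 256 = 525
Selection 6: 525 + 256 = 781
Selection 7: 781 + 256 = 1037
Selection 8: 1037 + 256 = 1293

1063, 1319, 13, 269, 525, 781, 1037, 1293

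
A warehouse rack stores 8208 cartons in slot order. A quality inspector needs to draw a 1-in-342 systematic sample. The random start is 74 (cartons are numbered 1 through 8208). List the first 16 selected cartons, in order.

74, 416, 758, 1100, 1442, 1784, 2126, 2468, 2810, 3152, 3494, 3836, 4178, 4520, 4862, 5204

carton 1: 74
carton 2: 74 + 342 = 416
carton 3: 416 + 342 = 758
carton 4: 758 + 342 = 1100
carton 5: 1100 + 342 = 1442
carton 6: 1442 + 342 = 1784
carton 7: 1784 + 342 = 2126
carton 8: 2126 + 342 = 2468
carton 9: 2468 + 342 = 2810
carton 10: 2810 + 342 = 3152
carton 11: 3152 + 342 = 3494
carton 12: 3494 + 342 = 3836
carton 13: 3836 + 342 = 4178
carton 14: 4178 + 342 = 4520
carton 15: 4520 + 342 = 4862
carton 16: 4862 + 342 = 5204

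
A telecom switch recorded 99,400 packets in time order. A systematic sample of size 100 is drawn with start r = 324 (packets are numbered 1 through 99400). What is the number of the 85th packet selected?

k = 99400/100 = 994
85th selection = r + (85−1)·k = 324 + 84×994 = 324 + 83496 = 83820

83820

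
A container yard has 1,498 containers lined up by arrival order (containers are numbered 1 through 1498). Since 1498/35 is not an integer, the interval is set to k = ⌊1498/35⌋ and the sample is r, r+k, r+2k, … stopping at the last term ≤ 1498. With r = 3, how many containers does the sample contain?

k = ⌊1498/35⌋ = 42
Achieved size = ⌊(1498 − 3)/42⌋ + 1 = ⌊1495/42⌋ + 1 = 35 + 1 = 36
(last selection: 3 + 35×42 = 1473 ≤ 1498; next would be 1515 > 1498)

36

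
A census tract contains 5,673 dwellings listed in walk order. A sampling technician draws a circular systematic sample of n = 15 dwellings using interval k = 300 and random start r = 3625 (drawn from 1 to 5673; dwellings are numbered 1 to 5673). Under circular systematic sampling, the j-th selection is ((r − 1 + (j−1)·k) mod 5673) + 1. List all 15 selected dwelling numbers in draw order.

3625, 3925, 4225, 4525, 4825, 5125, 5425, 52, 352, 652, 952, 1252, 1552, 1852, 2152

Selection 1: 3625
Selection 2: 3625 + 300 = 3925
Selection 3: 3925 + 300 = 4225
Selection 4: 4225 + 300 = 4525
Selection 5: 4525 + 300 = 4825
Selection 6: 4825 + 300 = 5125
Selection 7: 5125 + 300 = 5425
Selection 8: 5425 + 300 = 5725 → 5725 − 5673 = 52
Selection 9: 52 + 300 = 352
Selection 10: 352 + 300 = 652
Selection 11: 652 + 300 = 952
Selection 12: 952 + 300 = 1252
Selection 13: 1252 + 300 = 1552
Selection 14: 1552 + 300 = 1852
Selection 15: 1852 + 300 = 2152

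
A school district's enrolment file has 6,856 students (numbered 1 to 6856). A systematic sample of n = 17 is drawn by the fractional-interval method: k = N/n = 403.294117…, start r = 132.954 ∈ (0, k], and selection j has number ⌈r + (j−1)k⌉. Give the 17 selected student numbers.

j=1: r + 0k = 132.954 → ⌈·⌉ = 133
j=2: r + 1k = 536.248117… → ⌈·⌉ = 537
j=3: r + 2k = 939.542235… → ⌈·⌉ = 940
j=4: r + 3k = 1342.836352… → ⌈·⌉ = 1343
j=5: r + 4k = 1746.130470… → ⌈·⌉ = 1747
j=6: r + 5k = 2149.424588… → ⌈·⌉ = 2150
j=7: r + 6k = 2552.718705… → ⌈·⌉ = 2553
j=8: r + 7k = 2956.012823… → ⌈·⌉ = 2957
j=9: r + 8k = 3359.306941… → ⌈·⌉ = 3360
j=10: r + 9k = 3762.601058… → ⌈·⌉ = 3763
j=11: r + 10k = 4165.895176… → ⌈·⌉ = 4166
j=12: r + 11k = 4569.189294… → ⌈·⌉ = 4570
j=13: r + 12k = 4972.483411… → ⌈·⌉ = 4973
j=14: r + 13k = 5375.777529… → ⌈·⌉ = 5376
j=15: r + 14k = 5779.071647… → ⌈·⌉ = 5780
j=16: r + 15k = 6182.365764… → ⌈·⌉ = 6183
j=17: r + 16k = 6585.659882… → ⌈·⌉ = 6586

133, 537, 940, 1343, 1747, 2150, 2553, 2957, 3360, 3763, 4166, 4570, 4973, 5376, 5780, 6183, 6586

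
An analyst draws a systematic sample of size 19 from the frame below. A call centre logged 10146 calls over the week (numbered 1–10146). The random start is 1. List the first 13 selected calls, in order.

k = N/n = 10146/19 = 534
call 1: 1
call 2: 1 + 534 = 535
call 3: 535 + 534 = 1069
call 4: 1069 + 534 = 1603
call 5: 1603 + 534 = 2137
call 6: 2137 + 534 = 2671
call 7: 2671 + 534 = 3205
call 8: 3205 + 534 = 3739
call 9: 3739 + 534 = 4273
call 10: 4273 + 534 = 4807
call 11: 4807 + 534 = 5341
call 12: 5341 + 534 = 5875
call 13: 5875 + 534 = 6409

1, 535, 1069, 1603, 2137, 2671, 3205, 3739, 4273, 4807, 5341, 5875, 6409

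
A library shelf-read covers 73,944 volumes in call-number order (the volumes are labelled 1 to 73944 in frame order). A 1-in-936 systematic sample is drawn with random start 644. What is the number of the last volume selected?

k = 936
79th selection = r + (79−1)·k = 644 + 78×936 = 644 + 73008 = 73652

73652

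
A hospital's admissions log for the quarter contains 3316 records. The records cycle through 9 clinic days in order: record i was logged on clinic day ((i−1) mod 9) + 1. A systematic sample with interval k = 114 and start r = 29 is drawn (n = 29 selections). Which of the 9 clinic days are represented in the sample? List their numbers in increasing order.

Consecutive selections differ by k = 114, so their clinic day numbers differ by 114 mod 9 = 6.
gcd(114, 9) = 3, so the sample visits 9/3 = 3 distinct residues mod 9.
Start 29 is clinic day 2; the clinic days hit are 2, 5, 8.

2, 5, 8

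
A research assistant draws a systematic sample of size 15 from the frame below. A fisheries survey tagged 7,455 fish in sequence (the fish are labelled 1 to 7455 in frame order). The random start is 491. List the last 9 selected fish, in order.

3473, 3970, 4467, 4964, 5461, 5958, 6455, 6952, 7449

k = N/n = 7455/15 = 497
7th selection = 491 + 6×497 = 3473
8th: 3473 + 497 = 3970
9th: 3970 + 497 = 4467
10th: 4467 + 497 = 4964
11th: 4964 + 497 = 5461
12th: 5461 + 497 = 5958
13th: 5958 + 497 = 6455
14th: 6455 + 497 = 6952
15th: 6952 + 497 = 7449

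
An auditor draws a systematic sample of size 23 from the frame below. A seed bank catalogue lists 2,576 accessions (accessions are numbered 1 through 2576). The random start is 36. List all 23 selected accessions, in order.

k = N/n = 2576/23 = 112
accession 1: 36
accession 2: 36 + 112 = 148
accession 3: 148 + 112 = 260
accession 4: 260 + 112 = 372
accession 5: 372 + 112 = 484
accession 6: 484 + 112 = 596
accession 7: 596 + 112 = 708
accession 8: 708 + 112 = 820
accession 9: 820 + 112 = 932
accession 10: 932 + 112 = 1044
accession 11: 1044 + 112 = 1156
accession 12: 1156 + 112 = 1268
accession 13: 1268 + 112 = 1380
accession 14: 1380 + 112 = 1492
accession 15: 1492 + 112 = 1604
accession 16: 1604 + 112 = 1716
accession 17: 1716 + 112 = 1828
accession 18: 1828 + 112 = 1940
accession 19: 1940 + 112 = 2052
accession 20: 2052 + 112 = 2164
accession 21: 2164 + 112 = 2276
accession 22: 2276 + 112 = 2388
accession 23: 2388 + 112 = 2500

36, 148, 260, 372, 484, 596, 708, 820, 932, 1044, 1156, 1268, 1380, 1492, 1604, 1716, 1828, 1940, 2052, 2164, 2276, 2388, 2500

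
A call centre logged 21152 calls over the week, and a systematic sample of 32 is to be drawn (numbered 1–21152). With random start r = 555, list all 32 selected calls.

k = N/n = 21152/32 = 661
call 1: 555
call 2: 555 + 661 = 1216
call 3: 1216 + 661 = 1877
call 4: 1877 + 661 = 2538
call 5: 2538 + 661 = 3199
call 6: 3199 + 661 = 3860
call 7: 3860 + 661 = 4521
call 8: 4521 + 661 = 5182
call 9: 5182 + 661 = 5843
call 10: 5843 + 661 = 6504
call 11: 6504 + 661 = 7165
call 12: 7165 + 661 = 7826
call 13: 7826 + 661 = 8487
call 14: 8487 + 661 = 9148
call 15: 9148 + 661 = 9809
call 16: 9809 + 661 = 10470
call 17: 10470 + 661 = 11131
call 18: 11131 + 661 = 11792
call 19: 11792 + 661 = 12453
call 20: 12453 + 661 = 13114
call 21: 13114 + 661 = 13775
call 22: 13775 + 661 = 14436
call 23: 14436 + 661 = 15097
call 24: 15097 + 661 = 15758
call 25: 15758 + 661 = 16419
call 26: 16419 + 661 = 17080
call 27: 17080 + 661 = 17741
call 28: 17741 + 661 = 18402
call 29: 18402 + 661 = 19063
call 30: 19063 + 661 = 19724
call 31: 19724 + 661 = 20385
call 32: 20385 + 661 = 21046

555, 1216, 1877, 2538, 3199, 3860, 4521, 5182, 5843, 6504, 7165, 7826, 8487, 9148, 9809, 10470, 11131, 11792, 12453, 13114, 13775, 14436, 15097, 15758, 16419, 17080, 17741, 18402, 19063, 19724, 20385, 21046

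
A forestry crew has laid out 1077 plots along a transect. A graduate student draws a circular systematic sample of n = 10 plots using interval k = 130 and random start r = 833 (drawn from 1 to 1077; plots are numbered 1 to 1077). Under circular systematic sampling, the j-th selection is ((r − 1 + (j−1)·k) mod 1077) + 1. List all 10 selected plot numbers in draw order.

833, 963, 16, 146, 276, 406, 536, 666, 796, 926

Selection 1: 833
Selection 2: 833 + 130 = 963
Selection 3: 963 + 130 = 1093 → 1093 − 1077 = 16
Selection 4: 16 + 130 = 146
Selection 5: 146 + 130 = 276
Selection 6: 276 + 130 = 406
Selection 7: 406 + 130 = 536
Selection 8: 536 + 130 = 666
Selection 9: 666 + 130 = 796
Selection 10: 796 + 130 = 926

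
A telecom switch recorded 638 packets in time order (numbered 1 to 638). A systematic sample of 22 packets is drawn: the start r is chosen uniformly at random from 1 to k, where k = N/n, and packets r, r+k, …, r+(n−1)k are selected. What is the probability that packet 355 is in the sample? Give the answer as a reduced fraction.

1/29

k = 638/22 = 29.
Packet 355 is selected iff r ≡ 355 (mod 29); exactly one such r in {1,…,29}.
Inclusion probability = 1/29.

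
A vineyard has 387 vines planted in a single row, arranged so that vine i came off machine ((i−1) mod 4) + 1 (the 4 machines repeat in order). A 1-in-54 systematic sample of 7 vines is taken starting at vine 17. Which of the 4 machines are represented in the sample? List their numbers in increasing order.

1, 3

Consecutive selections differ by k = 54, so their machine numbers differ by 54 mod 4 = 2.
gcd(54, 4) = 2, so the sample visits 4/2 = 2 distinct residues mod 4.
Start 17 is machine 1; the machines hit are 1, 3.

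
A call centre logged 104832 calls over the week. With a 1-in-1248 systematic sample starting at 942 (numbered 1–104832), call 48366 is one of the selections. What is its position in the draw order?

39

k = 1248
position = (48366 − 942)/1248 + 1 = 47424/1248 + 1 = 38 + 1 = 39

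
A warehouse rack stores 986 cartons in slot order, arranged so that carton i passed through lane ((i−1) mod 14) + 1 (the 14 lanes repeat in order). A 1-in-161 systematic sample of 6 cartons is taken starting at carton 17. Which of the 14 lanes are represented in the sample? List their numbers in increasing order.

3, 10

Consecutive selections differ by k = 161, so their lane numbers differ by 161 mod 14 = 7.
gcd(161, 14) = 7, so the sample visits 14/7 = 2 distinct residues mod 14.
Start 17 is lane 3; the lanes hit are 3, 10.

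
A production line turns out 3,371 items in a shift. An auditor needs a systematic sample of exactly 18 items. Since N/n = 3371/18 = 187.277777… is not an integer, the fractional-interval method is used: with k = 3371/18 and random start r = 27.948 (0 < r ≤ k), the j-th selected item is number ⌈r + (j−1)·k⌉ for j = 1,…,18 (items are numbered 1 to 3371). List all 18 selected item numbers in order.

28, 216, 403, 590, 778, 965, 1152, 1339, 1527, 1714, 1901, 2089, 2276, 2463, 2650, 2838, 3025, 3212

j=1: r + 0k = 27.948 → ⌈·⌉ = 28
j=2: r + 1k = 215.225777… → ⌈·⌉ = 216
j=3: r + 2k = 402.503555… → ⌈·⌉ = 403
j=4: r + 3k = 589.781333… → ⌈·⌉ = 590
j=5: r + 4k = 777.059111… → ⌈·⌉ = 778
j=6: r + 5k = 964.336888… → ⌈·⌉ = 965
j=7: r + 6k = 1151.614666… → ⌈·⌉ = 1152
j=8: r + 7k = 1338.892444… → ⌈·⌉ = 1339
j=9: r + 8k = 1526.170222… → ⌈·⌉ = 1527
j=10: r + 9k = 1713.448 → ⌈·⌉ = 1714
j=11: r + 10k = 1900.725777… → ⌈·⌉ = 1901
j=12: r + 11k = 2088.003555… → ⌈·⌉ = 2089
j=13: r + 12k = 2275.281333… → ⌈·⌉ = 2276
j=14: r + 13k = 2462.559111… → ⌈·⌉ = 2463
j=15: r + 14k = 2649.836888… → ⌈·⌉ = 2650
j=16: r + 15k = 2837.114666… → ⌈·⌉ = 2838
j=17: r + 16k = 3024.392444… → ⌈·⌉ = 3025
j=18: r + 17k = 3211.670222… → ⌈·⌉ = 3212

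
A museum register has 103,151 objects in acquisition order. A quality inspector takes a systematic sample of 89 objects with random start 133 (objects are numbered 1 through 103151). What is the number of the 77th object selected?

k = 103151/89 = 1159
77th selection = r + (77−1)·k = 133 + 76×1159 = 133 + 88084 = 88217

88217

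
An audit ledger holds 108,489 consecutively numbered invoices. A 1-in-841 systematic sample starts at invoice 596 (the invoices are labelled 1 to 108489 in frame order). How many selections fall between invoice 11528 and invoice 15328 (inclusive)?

k = 841
First selection ≥ 11528: 596 + ⌈(11528−596)/841⌉·841 = 596 + 13×841 = 11529
Last selection ≤ 15328: 596 + ⌊(15328−596)/841⌋·841 = 596 + 17×841 = 14893
Count = 17 − 13 + 1 = 5

5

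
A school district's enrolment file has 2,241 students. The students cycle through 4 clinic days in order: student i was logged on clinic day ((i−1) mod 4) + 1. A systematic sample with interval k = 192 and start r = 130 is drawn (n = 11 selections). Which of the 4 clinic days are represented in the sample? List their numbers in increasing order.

Consecutive selections differ by k = 192, so their clinic day numbers differ by 192 mod 4 = 0.
gcd(192, 4) = 4, so the sample visits 4/4 = 1 distinct residues mod 4.
Start 130 is clinic day 2; the clinic days hit are 2.

2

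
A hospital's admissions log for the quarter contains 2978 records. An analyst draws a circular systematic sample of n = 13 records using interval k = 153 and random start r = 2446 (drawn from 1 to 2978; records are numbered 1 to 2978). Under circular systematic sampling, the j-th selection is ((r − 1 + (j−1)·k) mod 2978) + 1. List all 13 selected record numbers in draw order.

2446, 2599, 2752, 2905, 80, 233, 386, 539, 692, 845, 998, 1151, 1304

Selection 1: 2446
Selection 2: 2446 + 153 = 2599
Selection 3: 2599 + 153 = 2752
Selection 4: 2752 + 153 = 2905
Selection 5: 2905 + 153 = 3058 → 3058 − 2978 = 80
Selection 6: 80 + 153 = 233
Selection 7: 233 + 153 = 386
Selection 8: 386 + 153 = 539
Selection 9: 539 + 153 = 692
Selection 10: 692 + 153 = 845
Selection 11: 845 + 153 = 998
Selection 12: 998 + 153 = 1151
Selection 13: 1151 + 153 = 1304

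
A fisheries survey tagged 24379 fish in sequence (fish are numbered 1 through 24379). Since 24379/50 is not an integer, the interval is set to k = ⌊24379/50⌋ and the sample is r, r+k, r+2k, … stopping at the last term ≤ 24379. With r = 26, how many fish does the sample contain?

k = ⌊24379/50⌋ = 487
Achieved size = ⌊(24379 − 26)/487⌋ + 1 = ⌊24353/487⌋ + 1 = 50 + 1 = 51
(last selection: 26 + 50×487 = 24376 ≤ 24379; next would be 24863 > 24379)

51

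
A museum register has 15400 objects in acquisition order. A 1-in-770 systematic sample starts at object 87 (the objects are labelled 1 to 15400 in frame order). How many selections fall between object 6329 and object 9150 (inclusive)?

k = 770
First selection ≥ 6329: 87 + ⌈(6329−87)/770⌉·770 = 87 + 9×770 = 7017
Last selection ≤ 9150: 87 + ⌊(9150−87)/770⌋·770 = 87 + 11×770 = 8557
Count = 11 − 9 + 1 = 3

3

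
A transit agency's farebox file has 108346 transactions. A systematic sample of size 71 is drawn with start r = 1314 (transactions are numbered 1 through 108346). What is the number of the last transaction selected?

108134

k = 108346/71 = 1526
71st selection = r + (71−1)·k = 1314 + 70×1526 = 1314 + 106820 = 108134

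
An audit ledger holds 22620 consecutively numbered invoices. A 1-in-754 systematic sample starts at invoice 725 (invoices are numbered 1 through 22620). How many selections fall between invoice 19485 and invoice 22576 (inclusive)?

4

k = 754
First selection ≥ 19485: 725 + ⌈(19485−725)/754⌉·754 = 725 + 25×754 = 19575
Last selection ≤ 22576: 725 + ⌊(22576−725)/754⌋·754 = 725 + 28×754 = 21837
Count = 28 − 25 + 1 = 4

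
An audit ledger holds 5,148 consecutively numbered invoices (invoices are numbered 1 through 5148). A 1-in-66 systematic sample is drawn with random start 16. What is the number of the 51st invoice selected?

3316

k = 66
51st selection = r + (51−1)·k = 16 + 50×66 = 16 + 3300 = 3316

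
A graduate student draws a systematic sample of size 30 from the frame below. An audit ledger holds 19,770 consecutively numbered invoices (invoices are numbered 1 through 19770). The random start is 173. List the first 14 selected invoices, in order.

173, 832, 1491, 2150, 2809, 3468, 4127, 4786, 5445, 6104, 6763, 7422, 8081, 8740

k = N/n = 19770/30 = 659
invoice 1: 173
invoice 2: 173 + 659 = 832
invoice 3: 832 + 659 = 1491
invoice 4: 1491 + 659 = 2150
invoice 5: 2150 + 659 = 2809
invoice 6: 2809 + 659 = 3468
invoice 7: 3468 + 659 = 4127
invoice 8: 4127 + 659 = 4786
invoice 9: 4786 + 659 = 5445
invoice 10: 5445 + 659 = 6104
invoice 11: 6104 + 659 = 6763
invoice 12: 6763 + 659 = 7422
invoice 13: 7422 + 659 = 8081
invoice 14: 8081 + 659 = 8740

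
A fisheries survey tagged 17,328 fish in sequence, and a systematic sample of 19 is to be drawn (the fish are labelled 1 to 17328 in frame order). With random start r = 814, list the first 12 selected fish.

814, 1726, 2638, 3550, 4462, 5374, 6286, 7198, 8110, 9022, 9934, 10846

k = N/n = 17328/19 = 912
fish 1: 814
fish 2: 814 + 912 = 1726
fish 3: 1726 + 912 = 2638
fish 4: 2638 + 912 = 3550
fish 5: 3550 + 912 = 4462
fish 6: 4462 + 912 = 5374
fish 7: 5374 + 912 = 6286
fish 8: 6286 + 912 = 7198
fish 9: 7198 + 912 = 8110
fish 10: 8110 + 912 = 9022
fish 11: 9022 + 912 = 9934
fish 12: 9934 + 912 = 10846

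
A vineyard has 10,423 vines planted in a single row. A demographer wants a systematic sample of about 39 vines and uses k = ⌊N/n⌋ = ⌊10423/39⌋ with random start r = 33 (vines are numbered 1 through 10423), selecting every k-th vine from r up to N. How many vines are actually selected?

39

k = ⌊10423/39⌋ = 267
Achieved size = ⌊(10423 − 33)/267⌋ + 1 = ⌊10390/267⌋ + 1 = 38 + 1 = 39
(last selection: 33 + 38×267 = 10179 ≤ 10423; next would be 10446 > 10423)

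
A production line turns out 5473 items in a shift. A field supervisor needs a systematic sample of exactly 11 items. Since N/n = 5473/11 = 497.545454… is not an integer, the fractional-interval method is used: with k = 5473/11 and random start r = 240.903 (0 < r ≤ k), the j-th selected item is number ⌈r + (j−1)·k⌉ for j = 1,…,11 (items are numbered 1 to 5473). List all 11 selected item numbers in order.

j=1: r + 0k = 240.903 → ⌈·⌉ = 241
j=2: r + 1k = 738.448454… → ⌈·⌉ = 739
j=3: r + 2k = 1235.993909… → ⌈·⌉ = 1236
j=4: r + 3k = 1733.539363… → ⌈·⌉ = 1734
j=5: r + 4k = 2231.084818… → ⌈·⌉ = 2232
j=6: r + 5k = 2728.630272… → ⌈·⌉ = 2729
j=7: r + 6k = 3226.175727… → ⌈·⌉ = 3227
j=8: r + 7k = 3723.721181… → ⌈·⌉ = 3724
j=9: r + 8k = 4221.266636… → ⌈·⌉ = 4222
j=10: r + 9k = 4718.812090… → ⌈·⌉ = 4719
j=11: r + 10k = 5216.357545… → ⌈·⌉ = 5217

241, 739, 1236, 1734, 2232, 2729, 3227, 3724, 4222, 4719, 5217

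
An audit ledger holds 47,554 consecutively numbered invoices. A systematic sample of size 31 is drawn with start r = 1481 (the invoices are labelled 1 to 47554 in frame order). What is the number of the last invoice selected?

47501

k = 47554/31 = 1534
31st selection = r + (31−1)·k = 1481 + 30×1534 = 1481 + 46020 = 47501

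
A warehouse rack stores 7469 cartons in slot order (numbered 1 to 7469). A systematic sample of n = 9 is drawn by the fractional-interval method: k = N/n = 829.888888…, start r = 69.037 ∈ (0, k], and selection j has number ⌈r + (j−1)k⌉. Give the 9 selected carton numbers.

70, 899, 1729, 2559, 3389, 4219, 5049, 5879, 6709

j=1: r + 0k = 69.037 → ⌈·⌉ = 70
j=2: r + 1k = 898.925888… → ⌈·⌉ = 899
j=3: r + 2k = 1728.814777… → ⌈·⌉ = 1729
j=4: r + 3k = 2558.703666… → ⌈·⌉ = 2559
j=5: r + 4k = 3388.592555… → ⌈·⌉ = 3389
j=6: r + 5k = 4218.481444… → ⌈·⌉ = 4219
j=7: r + 6k = 5048.370333… → ⌈·⌉ = 5049
j=8: r + 7k = 5878.259222… → ⌈·⌉ = 5879
j=9: r + 8k = 6708.148111… → ⌈·⌉ = 6709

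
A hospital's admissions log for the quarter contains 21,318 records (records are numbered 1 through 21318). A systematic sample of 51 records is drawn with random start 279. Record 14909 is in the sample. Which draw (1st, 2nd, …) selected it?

k = 21318/51 = 418
position = (14909 − 279)/418 + 1 = 14630/418 + 1 = 35 + 1 = 36

36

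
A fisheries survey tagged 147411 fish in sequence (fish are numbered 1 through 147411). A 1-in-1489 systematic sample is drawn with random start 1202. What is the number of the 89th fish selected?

k = 1489
89th selection = r + (89−1)·k = 1202 + 88×1489 = 1202 + 131032 = 132234

132234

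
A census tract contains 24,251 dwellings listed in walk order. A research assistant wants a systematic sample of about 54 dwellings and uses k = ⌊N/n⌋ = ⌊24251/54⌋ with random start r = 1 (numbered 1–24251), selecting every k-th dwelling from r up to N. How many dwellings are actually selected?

55

k = ⌊24251/54⌋ = 449
Achieved size = ⌊(24251 − 1)/449⌋ + 1 = ⌊24250/449⌋ + 1 = 54 + 1 = 55
(last selection: 1 + 54×449 = 24247 ≤ 24251; next would be 24696 > 24251)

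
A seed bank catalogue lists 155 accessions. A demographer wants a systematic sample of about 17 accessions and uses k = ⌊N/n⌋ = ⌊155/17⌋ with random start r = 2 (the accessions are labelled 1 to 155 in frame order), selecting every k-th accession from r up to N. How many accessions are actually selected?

18

k = ⌊155/17⌋ = 9
Achieved size = ⌊(155 − 2)/9⌋ + 1 = ⌊153/9⌋ + 1 = 17 + 1 = 18
(last selection: 2 + 17×9 = 155 ≤ 155; next would be 164 > 155)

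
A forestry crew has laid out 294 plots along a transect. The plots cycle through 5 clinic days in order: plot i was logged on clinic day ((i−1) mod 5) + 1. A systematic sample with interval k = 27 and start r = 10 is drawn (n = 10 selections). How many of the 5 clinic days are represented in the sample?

Consecutive selections differ by k = 27, so their clinic day numbers differ by 27 mod 5 = 2.
gcd(27, 5) = 1, so the sample visits 5/1 = 5 distinct residues mod 5.
Start 10 is clinic day 5; the clinic days hit are 1, 2, 3, 4, 5.

5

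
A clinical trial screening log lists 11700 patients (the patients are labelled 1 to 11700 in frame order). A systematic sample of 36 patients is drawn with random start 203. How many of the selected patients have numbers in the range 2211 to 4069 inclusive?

k = 11700/36 = 325
First selection ≥ 2211: 203 + ⌈(2211−203)/325⌉·325 = 203 + 7×325 = 2478
Last selection ≤ 4069: 203 + ⌊(4069−203)/325⌋·325 = 203 + 11×325 = 3778
Count = 11 − 7 + 1 = 5

5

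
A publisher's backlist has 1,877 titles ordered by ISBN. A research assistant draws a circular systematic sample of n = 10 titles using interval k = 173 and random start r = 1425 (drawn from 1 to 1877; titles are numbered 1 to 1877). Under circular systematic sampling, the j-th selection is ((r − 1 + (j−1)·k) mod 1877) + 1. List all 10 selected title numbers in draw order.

Selection 1: 1425
Selection 2: 1425 + 173 = 1598
Selection 3: 1598 + 173 = 1771
Selection 4: 1771 + 173 = 1944 → 1944 − 1877 = 67
Selection 5: 67 + 173 = 240
Selection 6: 240 + 173 = 413
Selection 7: 413 + 173 = 586
Selection 8: 586 + 173 = 759
Selection 9: 759 + 173 = 932
Selection 10: 932 + 173 = 1105

1425, 1598, 1771, 67, 240, 413, 586, 759, 932, 1105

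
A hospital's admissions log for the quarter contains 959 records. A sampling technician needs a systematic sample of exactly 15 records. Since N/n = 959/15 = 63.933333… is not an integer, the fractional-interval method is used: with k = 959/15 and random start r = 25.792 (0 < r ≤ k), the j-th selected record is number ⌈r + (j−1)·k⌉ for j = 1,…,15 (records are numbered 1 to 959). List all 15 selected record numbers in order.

26, 90, 154, 218, 282, 346, 410, 474, 538, 602, 666, 730, 793, 857, 921

j=1: r + 0k = 25.792 → ⌈·⌉ = 26
j=2: r + 1k = 89.725333… → ⌈·⌉ = 90
j=3: r + 2k = 153.658666… → ⌈·⌉ = 154
j=4: r + 3k = 217.592 → ⌈·⌉ = 218
j=5: r + 4k = 281.525333… → ⌈·⌉ = 282
j=6: r + 5k = 345.458666… → ⌈·⌉ = 346
j=7: r + 6k = 409.392 → ⌈·⌉ = 410
j=8: r + 7k = 473.325333… → ⌈·⌉ = 474
j=9: r + 8k = 537.258666… → ⌈·⌉ = 538
j=10: r + 9k = 601.192 → ⌈·⌉ = 602
j=11: r + 10k = 665.125333… → ⌈·⌉ = 666
j=12: r + 11k = 729.058666… → ⌈·⌉ = 730
j=13: r + 12k = 792.992 → ⌈·⌉ = 793
j=14: r + 13k = 856.925333… → ⌈·⌉ = 857
j=15: r + 14k = 920.858666… → ⌈·⌉ = 921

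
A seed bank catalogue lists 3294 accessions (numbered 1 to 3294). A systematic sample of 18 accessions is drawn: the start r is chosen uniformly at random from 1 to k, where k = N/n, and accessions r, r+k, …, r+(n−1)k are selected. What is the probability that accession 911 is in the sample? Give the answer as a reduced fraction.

k = 3294/18 = 183.
Accession 911 is selected iff r ≡ 911 (mod 183); exactly one such r in {1,…,183}.
Inclusion probability = 1/183.

1/183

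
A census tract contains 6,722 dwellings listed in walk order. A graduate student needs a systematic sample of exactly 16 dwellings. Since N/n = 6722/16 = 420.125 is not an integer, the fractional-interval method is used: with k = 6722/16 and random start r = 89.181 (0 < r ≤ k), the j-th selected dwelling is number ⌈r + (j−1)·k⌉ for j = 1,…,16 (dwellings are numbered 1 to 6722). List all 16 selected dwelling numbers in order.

90, 510, 930, 1350, 1770, 2190, 2610, 3031, 3451, 3871, 4291, 4711, 5131, 5551, 5971, 6392

j=1: r + 0k = 89.181 → ⌈·⌉ = 90
j=2: r + 1k = 509.306 → ⌈·⌉ = 510
j=3: r + 2k = 929.431 → ⌈·⌉ = 930
j=4: r + 3k = 1349.556 → ⌈·⌉ = 1350
j=5: r + 4k = 1769.681 → ⌈·⌉ = 1770
j=6: r + 5k = 2189.806 → ⌈·⌉ = 2190
j=7: r + 6k = 2609.931 → ⌈·⌉ = 2610
j=8: r + 7k = 3030.056 → ⌈·⌉ = 3031
j=9: r + 8k = 3450.181 → ⌈·⌉ = 3451
j=10: r + 9k = 3870.306 → ⌈·⌉ = 3871
j=11: r + 10k = 4290.431 → ⌈·⌉ = 4291
j=12: r + 11k = 4710.556 → ⌈·⌉ = 4711
j=13: r + 12k = 5130.681 → ⌈·⌉ = 5131
j=14: r + 13k = 5550.806 → ⌈·⌉ = 5551
j=15: r + 14k = 5970.931 → ⌈·⌉ = 5971
j=16: r + 15k = 6391.056 → ⌈·⌉ = 6392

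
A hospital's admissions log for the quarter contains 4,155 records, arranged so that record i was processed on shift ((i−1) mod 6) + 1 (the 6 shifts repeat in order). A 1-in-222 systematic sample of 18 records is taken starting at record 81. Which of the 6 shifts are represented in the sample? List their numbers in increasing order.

Consecutive selections differ by k = 222, so their shift numbers differ by 222 mod 6 = 0.
gcd(222, 6) = 6, so the sample visits 6/6 = 1 distinct residues mod 6.
Start 81 is shift 3; the shifts hit are 3.

3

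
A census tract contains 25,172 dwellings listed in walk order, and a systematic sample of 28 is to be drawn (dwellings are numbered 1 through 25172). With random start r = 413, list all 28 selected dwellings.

k = N/n = 25172/28 = 899
dwelling 1: 413
dwelling 2: 413 + 899 = 1312
dwelling 3: 1312 + 899 = 2211
dwelling 4: 2211 + 899 = 3110
dwelling 5: 3110 + 899 = 4009
dwelling 6: 4009 + 899 = 4908
dwelling 7: 4908 + 899 = 5807
dwelling 8: 5807 + 899 = 6706
dwelling 9: 6706 + 899 = 7605
dwelling 10: 7605 + 899 = 8504
dwelling 11: 8504 + 899 = 9403
dwelling 12: 9403 + 899 = 10302
dwelling 13: 10302 + 899 = 11201
dwelling 14: 11201 + 899 = 12100
dwelling 15: 12100 + 899 = 12999
dwelling 16: 12999 + 899 = 13898
dwelling 17: 13898 + 899 = 14797
dwelling 18: 14797 + 899 = 15696
dwelling 19: 15696 + 899 = 16595
dwelling 20: 16595 + 899 = 17494
dwelling 21: 17494 + 899 = 18393
dwelling 22: 18393 + 899 = 19292
dwelling 23: 19292 + 899 = 20191
dwelling 24: 20191 + 899 = 21090
dwelling 25: 21090 + 899 = 21989
dwelling 26: 21989 + 899 = 22888
dwelling 27: 22888 + 899 = 23787
dwelling 28: 23787 + 899 = 24686

413, 1312, 2211, 3110, 4009, 4908, 5807, 6706, 7605, 8504, 9403, 10302, 11201, 12100, 12999, 13898, 14797, 15696, 16595, 17494, 18393, 19292, 20191, 21090, 21989, 22888, 23787, 24686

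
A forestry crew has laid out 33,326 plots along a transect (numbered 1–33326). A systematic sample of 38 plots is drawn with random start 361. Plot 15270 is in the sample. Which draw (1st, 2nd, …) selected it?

k = 33326/38 = 877
position = (15270 − 361)/877 + 1 = 14909/877 + 1 = 17 + 1 = 18

18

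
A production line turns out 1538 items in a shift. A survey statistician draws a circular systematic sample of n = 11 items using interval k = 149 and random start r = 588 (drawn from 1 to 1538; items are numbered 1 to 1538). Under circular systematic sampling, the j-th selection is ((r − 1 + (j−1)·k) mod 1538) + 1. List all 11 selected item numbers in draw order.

Selection 1: 588
Selection 2: 588 + 149 = 737
Selection 3: 737 + 149 = 886
Selection 4: 886 + 149 = 1035
Selection 5: 1035 + 149 = 1184
Selection 6: 1184 + 149 = 1333
Selection 7: 1333 + 149 = 1482
Selection 8: 1482 + 149 = 1631 → 1631 − 1538 = 93
Selection 9: 93 + 149 = 242
Selection 10: 242 + 149 = 391
Selection 11: 391 + 149 = 540

588, 737, 886, 1035, 1184, 1333, 1482, 93, 242, 391, 540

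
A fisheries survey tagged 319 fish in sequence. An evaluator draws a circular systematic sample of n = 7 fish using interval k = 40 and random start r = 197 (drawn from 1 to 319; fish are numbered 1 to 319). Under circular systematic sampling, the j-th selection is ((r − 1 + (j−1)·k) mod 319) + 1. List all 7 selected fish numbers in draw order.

197, 237, 277, 317, 38, 78, 118

Selection 1: 197
Selection 2: 197 + 40 = 237
Selection 3: 237 + 40 = 277
Selection 4: 277 + 40 = 317
Selection 5: 317 + 40 = 357 → 357 − 319 = 38
Selection 6: 38 + 40 = 78
Selection 7: 78 + 40 = 118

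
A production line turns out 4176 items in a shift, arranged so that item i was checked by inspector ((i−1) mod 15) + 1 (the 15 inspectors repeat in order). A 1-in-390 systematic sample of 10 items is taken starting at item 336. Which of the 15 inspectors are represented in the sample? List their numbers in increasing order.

6

Consecutive selections differ by k = 390, so their inspector numbers differ by 390 mod 15 = 0.
gcd(390, 15) = 15, so the sample visits 15/15 = 1 distinct residues mod 15.
Start 336 is inspector 6; the inspectors hit are 6.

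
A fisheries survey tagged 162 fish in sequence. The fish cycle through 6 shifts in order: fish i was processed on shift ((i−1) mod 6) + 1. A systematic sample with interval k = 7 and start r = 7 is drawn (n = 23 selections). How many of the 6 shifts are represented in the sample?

Consecutive selections differ by k = 7, so their shift numbers differ by 7 mod 6 = 1.
gcd(7, 6) = 1, so the sample visits 6/1 = 6 distinct residues mod 6.
Start 7 is shift 1; the shifts hit are 1, 2, 3, 4, 5, 6.

6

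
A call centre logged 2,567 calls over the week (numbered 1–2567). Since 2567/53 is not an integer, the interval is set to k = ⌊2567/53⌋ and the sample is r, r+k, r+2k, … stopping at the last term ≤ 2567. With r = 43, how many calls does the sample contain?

53

k = ⌊2567/53⌋ = 48
Achieved size = ⌊(2567 − 43)/48⌋ + 1 = ⌊2524/48⌋ + 1 = 52 + 1 = 53
(last selection: 43 + 52×48 = 2539 ≤ 2567; next would be 2587 > 2567)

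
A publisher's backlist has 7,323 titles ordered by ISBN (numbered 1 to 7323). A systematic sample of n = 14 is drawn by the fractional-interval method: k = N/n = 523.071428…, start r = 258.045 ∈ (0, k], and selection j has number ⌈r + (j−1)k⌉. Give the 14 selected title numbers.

259, 782, 1305, 1828, 2351, 2874, 3397, 3920, 4443, 4966, 5489, 6012, 6535, 7058

j=1: r + 0k = 258.045 → ⌈·⌉ = 259
j=2: r + 1k = 781.116428… → ⌈·⌉ = 782
j=3: r + 2k = 1304.187857… → ⌈·⌉ = 1305
j=4: r + 3k = 1827.259285… → ⌈·⌉ = 1828
j=5: r + 4k = 2350.330714… → ⌈·⌉ = 2351
j=6: r + 5k = 2873.402142… → ⌈·⌉ = 2874
j=7: r + 6k = 3396.473571… → ⌈·⌉ = 3397
j=8: r + 7k = 3919.545 → ⌈·⌉ = 3920
j=9: r + 8k = 4442.616428… → ⌈·⌉ = 4443
j=10: r + 9k = 4965.687857… → ⌈·⌉ = 4966
j=11: r + 10k = 5488.759285… → ⌈·⌉ = 5489
j=12: r + 11k = 6011.830714… → ⌈·⌉ = 6012
j=13: r + 12k = 6534.902142… → ⌈·⌉ = 6535
j=14: r + 13k = 7057.973571… → ⌈·⌉ = 7058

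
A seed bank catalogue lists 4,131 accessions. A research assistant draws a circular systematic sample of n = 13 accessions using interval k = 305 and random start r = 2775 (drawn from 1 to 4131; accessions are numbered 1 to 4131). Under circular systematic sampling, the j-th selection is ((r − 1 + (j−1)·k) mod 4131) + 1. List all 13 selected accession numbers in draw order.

Selection 1: 2775
Selection 2: 2775 + 305 = 3080
Selection 3: 3080 + 305 = 3385
Selection 4: 3385 + 305 = 3690
Selection 5: 3690 + 305 = 3995
Selection 6: 3995 + 305 = 4300 → 4300 − 4131 = 169
Selection 7: 169 + 305 = 474
Selection 8: 474 + 305 = 779
Selection 9: 779 + 305 = 1084
Selection 10: 1084 + 305 = 1389
Selection 11: 1389 + 305 = 1694
Selection 12: 1694 + 305 = 1999
Selection 13: 1999 + 305 = 2304

2775, 3080, 3385, 3690, 3995, 169, 474, 779, 1084, 1389, 1694, 1999, 2304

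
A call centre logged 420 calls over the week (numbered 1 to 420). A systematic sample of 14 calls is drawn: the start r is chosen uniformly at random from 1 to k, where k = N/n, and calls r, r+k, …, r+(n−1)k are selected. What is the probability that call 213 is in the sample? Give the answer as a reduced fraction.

1/30

k = 420/14 = 30.
Call 213 is selected iff r ≡ 213 (mod 30); exactly one such r in {1,…,30}.
Inclusion probability = 1/30.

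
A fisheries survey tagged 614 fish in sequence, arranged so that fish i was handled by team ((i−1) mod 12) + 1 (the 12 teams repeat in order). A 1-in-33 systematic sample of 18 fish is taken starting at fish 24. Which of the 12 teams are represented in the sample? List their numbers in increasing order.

3, 6, 9, 12

Consecutive selections differ by k = 33, so their team numbers differ by 33 mod 12 = 9.
gcd(33, 12) = 3, so the sample visits 12/3 = 4 distinct residues mod 12.
Start 24 is team 12; the teams hit are 3, 6, 9, 12.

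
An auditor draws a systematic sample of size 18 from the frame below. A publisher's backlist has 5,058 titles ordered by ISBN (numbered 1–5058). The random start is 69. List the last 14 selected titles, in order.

1193, 1474, 1755, 2036, 2317, 2598, 2879, 3160, 3441, 3722, 4003, 4284, 4565, 4846

k = N/n = 5058/18 = 281
5th selection = 69 + 4×281 = 1193
6th: 1193 + 281 = 1474
7th: 1474 + 281 = 1755
8th: 1755 + 281 = 2036
9th: 2036 + 281 = 2317
10th: 2317 + 281 = 2598
11th: 2598 + 281 = 2879
12th: 2879 + 281 = 3160
13th: 3160 + 281 = 3441
14th: 3441 + 281 = 3722
15th: 3722 + 281 = 4003
16th: 4003 + 281 = 4284
17th: 4284 + 281 = 4565
18th: 4565 + 281 = 4846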